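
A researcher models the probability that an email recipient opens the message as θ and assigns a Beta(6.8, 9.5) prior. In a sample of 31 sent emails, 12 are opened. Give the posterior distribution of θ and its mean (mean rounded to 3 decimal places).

Posterior: Beta(18.8, 28.5); mean ≈ 0.397

The binomial likelihood is conjugate to the Beta prior: with 12 successes and 19 failures, the posterior is Beta(6.8+12, 9.5+19) = Beta(18.8, 28.5).
Posterior mean = α/(α+β) = 18.8/47.3 = 0.397.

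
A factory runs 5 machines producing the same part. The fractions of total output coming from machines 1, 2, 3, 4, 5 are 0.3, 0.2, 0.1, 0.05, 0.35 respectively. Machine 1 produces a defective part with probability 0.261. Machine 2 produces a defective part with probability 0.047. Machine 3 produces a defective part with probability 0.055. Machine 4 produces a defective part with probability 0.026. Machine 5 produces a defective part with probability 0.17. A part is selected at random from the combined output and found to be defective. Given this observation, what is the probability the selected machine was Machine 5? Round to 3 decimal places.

Posterior probability ≈ 0.386

Tabulate prior·likelihood by source: [1] prior 0.3, lik 0.261, product 0.07830; [2] prior 0.2, lik 0.047, product 0.009400; [3] prior 0.1, lik 0.055, product 0.005500; [4] prior 0.05, lik 0.026, product 0.001300; [5] prior 0.35, lik 0.17, product 0.05950.
Normalizing constant = 0.15400; the posterior for Machine 5 is its product over the sum, 0.05950/0.15400 = 0.386.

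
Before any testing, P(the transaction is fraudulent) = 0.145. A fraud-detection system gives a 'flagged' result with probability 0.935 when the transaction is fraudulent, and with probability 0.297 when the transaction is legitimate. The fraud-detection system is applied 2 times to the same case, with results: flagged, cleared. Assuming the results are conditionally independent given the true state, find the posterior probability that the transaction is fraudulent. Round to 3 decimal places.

Posterior P(H) ≈ 0.047

With H the event that the transaction is fraudulent, the joint likelihood of the observed sequence is P(data|H) = 0.935·0.065 = 0.060775 and P(data|¬H) = 0.297·0.703 = 0.20879.
Bayes: P(H|data) = 0.145·0.060775 / (0.145·0.060775 + 0.855·0.20879) = 0.0088124/0.18733 = 0.0470.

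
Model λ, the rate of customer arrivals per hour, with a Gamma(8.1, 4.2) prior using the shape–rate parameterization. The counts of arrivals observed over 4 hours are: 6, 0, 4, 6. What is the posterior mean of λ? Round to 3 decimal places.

Total count ∑xᵢ = 16 over n = 4 hours.
Gamma is conjugate to the Poisson likelihood: posterior is Gamma(shape = 8.1+16 = 24.1, rate = 4.2+4 = 8.2).
E[λ | data] = 24.1/8.2 = 2.939.

Posterior mean ≈ 2.939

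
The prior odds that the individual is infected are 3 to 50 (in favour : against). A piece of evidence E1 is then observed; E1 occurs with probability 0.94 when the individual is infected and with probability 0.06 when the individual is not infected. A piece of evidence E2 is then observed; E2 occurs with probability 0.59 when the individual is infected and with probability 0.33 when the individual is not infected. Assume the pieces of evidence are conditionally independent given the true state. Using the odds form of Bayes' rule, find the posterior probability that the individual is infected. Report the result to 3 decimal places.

Prior odds = 3/50 = 0.060000.
Likelihood ratio for E1 = 0.94/0.06 = 15.667.
Likelihood ratio for E2 = 0.59/0.33 = 1.7879.
Posterior odds = prior odds × LR₁ × LR₂ = 1.6806.
Posterior probability = odds/(1+odds) = 1.6806/2.6806 = 0.627.

Posterior probability ≈ 0.627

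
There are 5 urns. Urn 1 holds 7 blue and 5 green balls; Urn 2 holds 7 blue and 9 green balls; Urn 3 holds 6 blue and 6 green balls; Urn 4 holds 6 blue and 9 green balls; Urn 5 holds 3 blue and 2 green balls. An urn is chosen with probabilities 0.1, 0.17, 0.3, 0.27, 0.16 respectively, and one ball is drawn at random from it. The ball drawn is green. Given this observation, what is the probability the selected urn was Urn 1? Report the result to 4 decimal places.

Posterior probability ≈ 0.0812

Tabulate prior·likelihood by source: [1] prior 0.1, lik 0.4167, product 0.04167; [2] prior 0.17, lik 0.5625, product 0.09563; [3] prior 0.3, lik 0.5, product 0.1500; [4] prior 0.27, lik 0.6, product 0.1620; [5] prior 0.16, lik 0.4, product 0.06400.
Normalizing constant = 0.51329; the posterior for Urn 1 is its product over the sum, 0.04167/0.51329 = 0.0812.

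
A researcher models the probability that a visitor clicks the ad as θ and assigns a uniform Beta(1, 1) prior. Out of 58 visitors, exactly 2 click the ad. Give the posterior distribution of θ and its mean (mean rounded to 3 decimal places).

Posterior: Beta(3, 57); mean ≈ 0.050

Observing 2 successes and 56 failures updates Beta(1, 1) by adding the success and failure counts to the two shape parameters: α = 1+2 = 3, β = 1+56 = 57.
Posterior mean = α/(α+β) = 3/60 = 0.050.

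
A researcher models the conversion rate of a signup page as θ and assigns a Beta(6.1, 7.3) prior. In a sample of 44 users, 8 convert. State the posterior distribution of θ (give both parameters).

Posterior: Beta(14.1, 43.3)

The binomial likelihood is conjugate to the Beta prior: with 8 successes and 36 failures, the posterior is Beta(6.1+8, 7.3+36) = Beta(14.1, 43.3).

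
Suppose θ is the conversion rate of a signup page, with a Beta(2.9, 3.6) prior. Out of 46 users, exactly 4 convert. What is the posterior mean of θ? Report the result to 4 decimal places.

Posterior mean ≈ 0.1314

The binomial likelihood is conjugate to the Beta prior: with 4 successes and 42 failures, the posterior is Beta(2.9+4, 3.6+42) = Beta(6.9, 45.6).
Posterior mean = α/(α+β) = 6.9/52.5 = 0.1314.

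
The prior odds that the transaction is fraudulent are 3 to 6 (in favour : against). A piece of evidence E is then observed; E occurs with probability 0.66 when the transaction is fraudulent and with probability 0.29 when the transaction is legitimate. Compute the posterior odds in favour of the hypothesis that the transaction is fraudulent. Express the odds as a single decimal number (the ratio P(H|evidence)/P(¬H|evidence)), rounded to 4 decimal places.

Posterior odds ≈ 1.1379

Prior odds = 3/6 = 0.50000. In log-odds, ln(0.50000) = -0.69315.
Add log likelihood ratio: ln(2.2759) = 0.82236.
Posterior log-odds = 0.12921, so posterior odds = exp(0.12921) = 1.1379.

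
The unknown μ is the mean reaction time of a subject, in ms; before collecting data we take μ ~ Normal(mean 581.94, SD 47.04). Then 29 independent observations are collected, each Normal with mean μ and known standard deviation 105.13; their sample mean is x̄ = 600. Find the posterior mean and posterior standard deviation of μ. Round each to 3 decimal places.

With known σ, the Normal prior is conjugate. Weight on the data is w = (n/σ²)/(n/σ² + 1/τ₀²) = 0.00262388/(0.00262388+0.00045192) = 0.85307.
Posterior mean = w·x̄ + (1−w)·μ₀ = 0.85307·600 + 0.14693·581.94 = 597.346. Posterior variance = 1/(0.00262388+0.00045192) = 325.118, so SD = 18.031.

Posterior mean ≈ 597.346; posterior SD ≈ 18.031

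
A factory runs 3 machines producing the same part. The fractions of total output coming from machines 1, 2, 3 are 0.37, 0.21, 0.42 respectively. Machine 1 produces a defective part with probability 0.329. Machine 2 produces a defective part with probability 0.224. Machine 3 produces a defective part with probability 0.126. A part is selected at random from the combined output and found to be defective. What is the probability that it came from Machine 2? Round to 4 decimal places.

Posterior probability ≈ 0.2122

Tabulate prior·likelihood by source: [1] prior 0.37, lik 0.329, product 0.1217; [2] prior 0.21, lik 0.224, product 0.04704; [3] prior 0.42, lik 0.126, product 0.05292.
Normalizing constant = 0.22169; the posterior for Machine 2 is its product over the sum, 0.04704/0.22169 = 0.2122.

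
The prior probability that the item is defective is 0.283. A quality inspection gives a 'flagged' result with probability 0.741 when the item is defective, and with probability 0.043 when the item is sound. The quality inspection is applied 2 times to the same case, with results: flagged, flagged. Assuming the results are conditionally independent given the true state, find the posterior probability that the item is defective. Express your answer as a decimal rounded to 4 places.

Posterior P(H) ≈ 0.9915

With H the event that the item is defective, the joint likelihood of the observed sequence is P(data|H) = 0.741·0.741 = 0.54908 and P(data|¬H) = 0.043·0.043 = 0.0018490.
Bayes: P(H|data) = 0.283·0.54908 / (0.283·0.54908 + 0.717·0.0018490) = 0.15539/0.15672 = 0.9915.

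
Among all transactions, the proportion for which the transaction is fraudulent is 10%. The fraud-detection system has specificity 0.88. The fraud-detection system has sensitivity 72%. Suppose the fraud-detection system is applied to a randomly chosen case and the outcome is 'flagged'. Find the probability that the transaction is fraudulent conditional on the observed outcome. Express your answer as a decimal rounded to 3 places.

Let H be the event that the transaction is fraudulent. P(H) = 0.1, so P(¬H) = 0.9. With E the 'flagged' result, P(E|H) = 0.72 and P(E|¬H) = 0.12.
P(E) = 0.72·0.1 + 0.12·0.9 = 0.072000 + 0.10800 = 0.18000.
By Bayes' theorem, P(H|E) = 0.072000 / 0.18000 = 0.400.

P(H | E) ≈ 0.400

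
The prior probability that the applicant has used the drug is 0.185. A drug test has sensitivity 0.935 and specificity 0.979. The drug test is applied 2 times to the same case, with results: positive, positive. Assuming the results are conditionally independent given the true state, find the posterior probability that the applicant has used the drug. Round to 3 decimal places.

With H the event that the applicant has used the drug, the joint likelihood of the observed sequence is P(data|H) = 0.935·0.935 = 0.87423 and P(data|¬H) = 0.021·0.021 = 0.00044100.
Bayes: P(H|data) = 0.185·0.87423 / (0.185·0.87423 + 0.815·0.00044100) = 0.16173/0.16209 = 0.9978.

Posterior P(H) ≈ 0.998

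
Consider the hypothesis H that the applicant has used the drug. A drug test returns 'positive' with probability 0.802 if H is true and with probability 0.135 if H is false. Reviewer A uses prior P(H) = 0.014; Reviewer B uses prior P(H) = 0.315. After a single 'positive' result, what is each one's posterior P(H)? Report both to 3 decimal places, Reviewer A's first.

Reviewer A: 0.078; Reviewer B: 0.732

The likelihood ratio for a 'positive' result is 0.802/0.135 = 5.9407.
Reviewer A: prior odds 0.014/0.986 = 0.014199; posterior odds 0.084351; posterior probability 0.078.
Reviewer B: prior odds 0.315/0.685 = 0.45985; posterior odds 2.7319; posterior probability 0.732.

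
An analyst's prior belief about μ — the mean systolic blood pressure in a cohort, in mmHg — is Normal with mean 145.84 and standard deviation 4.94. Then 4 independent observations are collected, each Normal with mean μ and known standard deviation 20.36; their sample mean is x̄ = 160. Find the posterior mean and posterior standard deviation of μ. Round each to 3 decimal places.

Posterior mean ≈ 148.539; posterior SD ≈ 4.444

With known σ, the Normal prior is conjugate. Weight on the data is w = (n/σ²)/(n/σ² + 1/τ₀²) = 0.00964949/(0.00964949+0.0409776) = 0.19060.
Posterior mean = w·x̄ + (1−w)·μ₀ = 0.19060·160 + 0.80940·145.84 = 148.539. Posterior variance = 1/(0.00964949+0.0409776) = 19.7523, so SD = 4.444.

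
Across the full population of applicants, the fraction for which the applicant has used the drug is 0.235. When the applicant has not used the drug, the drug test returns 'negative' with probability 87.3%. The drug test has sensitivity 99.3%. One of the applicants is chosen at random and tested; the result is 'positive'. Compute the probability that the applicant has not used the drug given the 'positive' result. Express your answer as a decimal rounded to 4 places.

P(¬H | E) ≈ 0.2940

Write H for 'the applicant has used the drug'. Prior odds H:¬H = 0.235/0.765 = 0.30719. For the 'positive' outcome, the likelihood ratio is 0.993/0.127 = 7.8189.
Posterior odds = 0.30719 × 7.8189 = 2.4019, so P(H|E) = 2.4019/(1+2.4019) = 0.7060. Then P(¬H|E) = 1 − 0.7060 = 0.2940.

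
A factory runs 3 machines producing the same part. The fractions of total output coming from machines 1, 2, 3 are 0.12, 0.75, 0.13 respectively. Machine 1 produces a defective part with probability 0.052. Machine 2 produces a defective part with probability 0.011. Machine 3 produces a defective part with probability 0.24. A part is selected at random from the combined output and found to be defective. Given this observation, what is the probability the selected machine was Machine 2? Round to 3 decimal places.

Posterior probability ≈ 0.181

Tabulate prior·likelihood by source: [1] prior 0.12, lik 0.052, product 0.006240; [2] prior 0.75, lik 0.011, product 0.008250; [3] prior 0.13, lik 0.24, product 0.03120.
Normalizing constant = 0.045690; the posterior for Machine 2 is its product over the sum, 0.008250/0.045690 = 0.181.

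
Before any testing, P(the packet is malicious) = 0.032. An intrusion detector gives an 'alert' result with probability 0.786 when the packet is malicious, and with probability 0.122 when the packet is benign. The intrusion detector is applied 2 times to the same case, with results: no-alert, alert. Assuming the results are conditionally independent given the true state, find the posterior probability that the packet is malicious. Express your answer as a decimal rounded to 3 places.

Posterior P(H) ≈ 0.049

With H the event that the packet is malicious, the joint likelihood of the observed sequence is P(data|H) = 0.214·0.786 = 0.16820 and P(data|¬H) = 0.878·0.122 = 0.10712.
Bayes: P(H|data) = 0.032·0.16820 / (0.032·0.16820 + 0.968·0.10712) = 0.0053825/0.10907 = 0.0493.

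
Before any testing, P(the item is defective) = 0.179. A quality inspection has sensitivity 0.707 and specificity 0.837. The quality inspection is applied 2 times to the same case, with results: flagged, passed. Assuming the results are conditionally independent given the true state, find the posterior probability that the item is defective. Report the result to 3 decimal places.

With H the event that the item is defective, the joint likelihood of the observed sequence is P(data|H) = 0.707·0.293 = 0.20715 and P(data|¬H) = 0.163·0.837 = 0.13643.
Bayes: P(H|data) = 0.179·0.20715 / (0.179·0.20715 + 0.821·0.13643) = 0.037080/0.14909 = 0.2487.

Posterior P(H) ≈ 0.249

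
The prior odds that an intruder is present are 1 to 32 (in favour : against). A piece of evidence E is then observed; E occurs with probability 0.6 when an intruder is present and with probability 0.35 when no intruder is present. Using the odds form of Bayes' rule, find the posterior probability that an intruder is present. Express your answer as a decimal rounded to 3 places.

Prior odds = 1/32 = 0.031250. In log-odds, ln(0.031250) = -3.4657.
Add log likelihood ratio: ln(1.7143) = 0.53900.
Posterior log-odds = -2.9267, so posterior odds = exp(-2.9267) = 0.053571. Converting, P(H|E) = 0.053571/1.0536 = 0.051.

Posterior probability ≈ 0.051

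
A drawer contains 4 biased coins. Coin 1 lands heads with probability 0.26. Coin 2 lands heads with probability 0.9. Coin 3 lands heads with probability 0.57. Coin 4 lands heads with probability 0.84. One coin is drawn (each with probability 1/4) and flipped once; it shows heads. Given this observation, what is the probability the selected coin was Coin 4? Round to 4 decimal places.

P(heads|C1) = 0.26; P(heads|C2) = 0.9; P(heads|C3) = 0.57; P(heads|C4) = 0.84.
Prior × likelihood for each source: 0.25·0.26=0.06500, 0.25·0.9=0.2250, 0.25·0.57=0.1425, 0.25·0.84=0.2100. Summing gives P(heads) = 0.64250.
P(Coin 4 | heads) = 0.2100 / 0.64250 = 0.3268.

Posterior probability ≈ 0.3268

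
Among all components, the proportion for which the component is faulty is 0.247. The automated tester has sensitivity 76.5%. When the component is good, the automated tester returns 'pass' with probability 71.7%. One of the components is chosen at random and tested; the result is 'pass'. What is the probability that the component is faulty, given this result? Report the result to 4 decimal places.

P(H | E) ≈ 0.0971

Write H for 'the component is faulty'. Prior odds H:¬H = 0.247/0.753 = 0.32802. For the 'pass' outcome, the likelihood ratio is 0.235/0.717 = 0.32775.
Posterior odds = 0.32802 × 0.32775 = 0.10751, so P(H|E) = 0.10751/(1+0.10751) = 0.0971.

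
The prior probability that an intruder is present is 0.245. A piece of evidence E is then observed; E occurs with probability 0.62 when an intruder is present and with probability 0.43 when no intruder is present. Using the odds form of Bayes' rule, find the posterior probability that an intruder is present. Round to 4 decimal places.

Prior odds = 0.245/(1−0.245) = 0.32450.
Likelihood ratio for E = 0.62/0.43 = 1.4419.
Posterior odds = prior odds × LR = 0.46789.
Posterior probability = odds/(1+odds) = 0.46789/1.4679 = 0.3187.

Posterior probability ≈ 0.3187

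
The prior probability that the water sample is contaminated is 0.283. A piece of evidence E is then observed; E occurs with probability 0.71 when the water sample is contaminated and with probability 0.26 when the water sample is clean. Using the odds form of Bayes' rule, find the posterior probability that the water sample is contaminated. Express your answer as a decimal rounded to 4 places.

Posterior probability ≈ 0.5187

Prior odds = 0.283/(1−0.283) = 0.39470. In log-odds, ln(0.39470) = -0.92963.
Add log likelihood ratio: ln(2.7308) = 1.0046.
Posterior log-odds = 0.074954, so posterior odds = exp(0.074954) = 1.0778. Converting, P(H|E) = 1.0778/2.0778 = 0.5187.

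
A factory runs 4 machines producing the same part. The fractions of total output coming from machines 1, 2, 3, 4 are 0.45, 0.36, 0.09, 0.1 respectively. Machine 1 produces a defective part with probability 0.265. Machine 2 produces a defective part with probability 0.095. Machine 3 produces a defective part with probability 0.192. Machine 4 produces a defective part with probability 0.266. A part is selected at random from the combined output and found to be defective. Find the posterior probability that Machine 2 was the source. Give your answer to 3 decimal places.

Posterior probability ≈ 0.173

Tabulate prior·likelihood by source: [1] prior 0.45, lik 0.265, product 0.1193; [2] prior 0.36, lik 0.095, product 0.03420; [3] prior 0.09, lik 0.192, product 0.01728; [4] prior 0.1, lik 0.266, product 0.02660.
Normalizing constant = 0.19733; the posterior for Machine 2 is its product over the sum, 0.03420/0.19733 = 0.173.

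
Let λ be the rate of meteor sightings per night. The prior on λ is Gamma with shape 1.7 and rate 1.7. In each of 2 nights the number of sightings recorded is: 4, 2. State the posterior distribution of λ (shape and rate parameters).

Posterior: Gamma(shape=7.7, rate=3.7)

Total count ∑xᵢ = 6 over n = 2 nights.
Gamma is conjugate to the Poisson likelihood: posterior is Gamma(shape = 1.7+6 = 7.7, rate = 1.7+2 = 3.7).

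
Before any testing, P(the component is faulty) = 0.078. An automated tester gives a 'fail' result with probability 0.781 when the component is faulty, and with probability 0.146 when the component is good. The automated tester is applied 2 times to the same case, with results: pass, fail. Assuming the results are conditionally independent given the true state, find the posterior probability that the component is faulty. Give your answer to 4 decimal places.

Posterior P(H) ≈ 0.1040

Let H be the event that the component is faulty; start with P(H) = 0.078. P('fail'|H) = 0.781, P('fail'|¬H) = 0.146.
Update on result 1 ('pass'): P(H) ← 0.219·0.0780 / (0.219·0.0780 + 0.854·0.9220) = 0.017082/0.80447 = 0.0212.
Update on result 2 ('fail'): P(H) ← 0.781·0.0212 / (0.781·0.0212 + 0.146·0.9788) = 0.016584/0.15948 = 0.1040.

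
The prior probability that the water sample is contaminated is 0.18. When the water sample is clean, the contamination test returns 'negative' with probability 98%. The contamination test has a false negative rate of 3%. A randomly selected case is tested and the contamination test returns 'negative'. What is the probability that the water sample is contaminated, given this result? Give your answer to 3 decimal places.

P(H | E) ≈ 0.007

Write H for 'the water sample is contaminated'. Prior odds H:¬H = 0.18/0.82 = 0.21951. For the 'negative' outcome, the likelihood ratio is 0.03/0.98 = 0.030612.
Posterior odds = 0.21951 × 0.030612 = 0.0067198, so P(H|E) = 0.0067198/(1+0.0067198) = 0.007.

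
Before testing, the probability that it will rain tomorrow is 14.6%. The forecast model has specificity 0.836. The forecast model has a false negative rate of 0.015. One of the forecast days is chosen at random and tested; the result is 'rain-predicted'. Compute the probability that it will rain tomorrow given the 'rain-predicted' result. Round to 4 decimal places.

P(H | E) ≈ 0.5066

Let H be the event that it will rain tomorrow. P(H) = 0.146, so P(¬H) = 0.854. With E the 'rain-predicted' result, P(E|H) = 0.985 and P(E|¬H) = 0.164.
P(E) = 0.985·0.146 + 0.164·0.854 = 0.14381 + 0.14006 = 0.28387.
By Bayes' theorem, P(H|E) = 0.14381 / 0.28387 = 0.5066.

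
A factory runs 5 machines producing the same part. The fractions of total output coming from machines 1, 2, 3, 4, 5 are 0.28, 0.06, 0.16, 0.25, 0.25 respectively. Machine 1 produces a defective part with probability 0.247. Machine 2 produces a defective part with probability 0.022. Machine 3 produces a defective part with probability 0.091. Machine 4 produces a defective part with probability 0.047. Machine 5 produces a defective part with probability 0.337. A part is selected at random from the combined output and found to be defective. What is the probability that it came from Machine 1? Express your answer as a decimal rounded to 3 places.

Posterior probability ≈ 0.382

Tabulate prior·likelihood by source: [1] prior 0.28, lik 0.247, product 0.06916; [2] prior 0.06, lik 0.022, product 0.001320; [3] prior 0.16, lik 0.091, product 0.01456; [4] prior 0.25, lik 0.047, product 0.01175; [5] prior 0.25, lik 0.337, product 0.08425.
Normalizing constant = 0.18104; the posterior for Machine 1 is its product over the sum, 0.06916/0.18104 = 0.382.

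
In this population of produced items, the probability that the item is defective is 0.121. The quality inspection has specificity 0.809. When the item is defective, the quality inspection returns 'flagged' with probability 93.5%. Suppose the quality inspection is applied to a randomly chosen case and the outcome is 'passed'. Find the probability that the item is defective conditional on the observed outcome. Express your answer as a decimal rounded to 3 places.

Write H for 'the item is defective'. Prior odds H:¬H = 0.121/0.879 = 0.13766. For the 'passed' outcome, the likelihood ratio is 0.065/0.809 = 0.080346.
Posterior odds = 0.13766 × 0.080346 = 0.011060, so P(H|E) = 0.011060/(1+0.011060) = 0.011.

P(H | E) ≈ 0.011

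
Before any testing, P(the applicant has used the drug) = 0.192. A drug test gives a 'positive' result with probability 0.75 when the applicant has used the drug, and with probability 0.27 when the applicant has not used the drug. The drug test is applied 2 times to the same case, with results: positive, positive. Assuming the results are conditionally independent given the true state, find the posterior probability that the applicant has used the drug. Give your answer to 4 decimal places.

With H the event that the applicant has used the drug, the joint likelihood of the observed sequence is P(data|H) = 0.75·0.75 = 0.56250 and P(data|¬H) = 0.27·0.27 = 0.072900.
Bayes: P(H|data) = 0.192·0.56250 / (0.192·0.56250 + 0.808·0.072900) = 0.10800/0.16690 = 0.6471.

Posterior P(H) ≈ 0.6471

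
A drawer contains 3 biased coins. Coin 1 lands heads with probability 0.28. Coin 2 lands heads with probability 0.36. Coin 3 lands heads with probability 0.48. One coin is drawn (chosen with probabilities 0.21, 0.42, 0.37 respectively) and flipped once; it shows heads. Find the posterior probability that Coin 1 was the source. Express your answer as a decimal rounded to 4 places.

Posterior probability ≈ 0.1517

Tabulate prior·likelihood by source: [1] prior 0.21, lik 0.28, product 0.05880; [2] prior 0.42, lik 0.36, product 0.1512; [3] prior 0.37, lik 0.48, product 0.1776.
Normalizing constant = 0.38760; the posterior for Coin 1 is its product over the sum, 0.05880/0.38760 = 0.1517.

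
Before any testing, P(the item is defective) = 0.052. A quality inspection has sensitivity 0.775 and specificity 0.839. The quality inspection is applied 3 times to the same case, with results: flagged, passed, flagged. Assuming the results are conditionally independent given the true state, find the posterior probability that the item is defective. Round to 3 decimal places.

Posterior P(H) ≈ 0.254

With H the event that the item is defective, the joint likelihood of the observed sequence is P(data|H) = 0.775·0.225·0.775 = 0.13514 and P(data|¬H) = 0.161·0.839·0.161 = 0.021748.
Bayes: P(H|data) = 0.052·0.13514 / (0.052·0.13514 + 0.948·0.021748) = 0.0070273/0.027644 = 0.2542.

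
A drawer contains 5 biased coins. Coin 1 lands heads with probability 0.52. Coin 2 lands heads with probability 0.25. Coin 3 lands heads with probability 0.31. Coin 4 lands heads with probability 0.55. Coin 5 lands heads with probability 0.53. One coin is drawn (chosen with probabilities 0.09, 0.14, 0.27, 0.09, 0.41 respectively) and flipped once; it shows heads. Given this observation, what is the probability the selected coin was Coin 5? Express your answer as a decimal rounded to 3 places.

Posterior probability ≈ 0.503

Tabulate prior·likelihood by source: [1] prior 0.09, lik 0.52, product 0.04680; [2] prior 0.14, lik 0.25, product 0.03500; [3] prior 0.27, lik 0.31, product 0.08370; [4] prior 0.09, lik 0.55, product 0.04950; [5] prior 0.41, lik 0.53, product 0.2173.
Normalizing constant = 0.43230; the posterior for Coin 5 is its product over the sum, 0.2173/0.43230 = 0.503.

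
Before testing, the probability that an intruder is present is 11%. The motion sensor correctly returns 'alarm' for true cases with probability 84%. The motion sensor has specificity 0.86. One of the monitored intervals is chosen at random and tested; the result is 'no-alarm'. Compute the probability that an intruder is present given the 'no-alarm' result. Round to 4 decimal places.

P(H | E) ≈ 0.0225

Write H for 'an intruder is present'. Prior odds H:¬H = 0.11/0.89 = 0.12360. For the 'no-alarm' outcome, the likelihood ratio is 0.16/0.86 = 0.18605.
Posterior odds = 0.12360 × 0.18605 = 0.022995, so P(H|E) = 0.022995/(1+0.022995) = 0.0225.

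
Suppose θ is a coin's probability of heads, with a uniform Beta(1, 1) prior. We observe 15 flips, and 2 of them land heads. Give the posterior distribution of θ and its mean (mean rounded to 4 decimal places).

Posterior: Beta(3, 14); mean ≈ 0.1765

The binomial likelihood is conjugate to the Beta prior: with 2 successes and 13 failures, the posterior is Beta(1+2, 1+13) = Beta(3, 14).
E[θ | data] = 3/(3+14) = 0.1765.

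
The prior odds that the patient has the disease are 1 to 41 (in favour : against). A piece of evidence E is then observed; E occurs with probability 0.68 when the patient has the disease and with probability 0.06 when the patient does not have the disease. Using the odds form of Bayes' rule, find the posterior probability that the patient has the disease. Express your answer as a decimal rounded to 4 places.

Prior odds = 1/41 = 0.024390. In log-odds, ln(0.024390) = -3.7136.
Add log likelihood ratio: ln(11.333) = 2.4277.
Posterior log-odds = -1.2858, so posterior odds = exp(-1.2858) = 0.27642. Converting, P(H|E) = 0.27642/1.2764 = 0.2166.

Posterior probability ≈ 0.2166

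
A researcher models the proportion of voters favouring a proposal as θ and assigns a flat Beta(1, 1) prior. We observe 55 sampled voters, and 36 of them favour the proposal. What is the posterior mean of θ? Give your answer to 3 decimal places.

Posterior mean ≈ 0.649

The binomial likelihood is conjugate to the Beta prior: with 36 successes and 19 failures, the posterior is Beta(1+36, 1+19) = Beta(37, 20).
E[θ | data] = 37/(37+20) = 0.649.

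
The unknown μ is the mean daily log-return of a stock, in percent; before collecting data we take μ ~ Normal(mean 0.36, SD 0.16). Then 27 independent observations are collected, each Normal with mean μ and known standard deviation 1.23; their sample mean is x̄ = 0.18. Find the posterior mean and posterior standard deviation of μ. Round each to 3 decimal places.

Prior precision 1/τ₀² = 1/0.16² = 39.0625; data precision n/σ² = 27/1.23² = 17.8465.
Posterior precision = 39.0625 + 17.8465 = 56.9090, giving posterior SD = 1/√56.9090 = 0.133.
Posterior mean = (39.0625·0.36 + 17.8465·0.18) / 56.9090 = 0.304.

Posterior mean ≈ 0.304; posterior SD ≈ 0.133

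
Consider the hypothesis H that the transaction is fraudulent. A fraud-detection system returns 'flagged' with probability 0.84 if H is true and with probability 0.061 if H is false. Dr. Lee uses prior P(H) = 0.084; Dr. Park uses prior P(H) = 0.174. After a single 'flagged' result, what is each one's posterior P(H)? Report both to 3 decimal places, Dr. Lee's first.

Dr. Lee: 0.558; Dr. Park: 0.744

P('+'|H) = 0.84, P('+'|¬H) = 0.061.
Dr. Lee: numerator 0.84·0.084 = 0.070560; evidence = 0.070560+0.061·0.916 = 0.12644; posterior = 0.558.
Dr. Park: numerator 0.84·0.174 = 0.14616; evidence = 0.14616+0.061·0.826 = 0.19655; posterior = 0.744.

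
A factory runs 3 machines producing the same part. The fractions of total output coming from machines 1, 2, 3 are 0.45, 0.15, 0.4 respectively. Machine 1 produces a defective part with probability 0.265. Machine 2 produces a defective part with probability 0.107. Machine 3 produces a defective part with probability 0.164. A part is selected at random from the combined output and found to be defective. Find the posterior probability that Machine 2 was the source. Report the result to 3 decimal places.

P(defective|M1) = 0.265; P(defective|M2) = 0.107; P(defective|M3) = 0.164.
Prior × likelihood for each source: 0.45·0.265=0.1193, 0.15·0.107=0.01605, 0.4·0.164=0.06560. Summing gives P(defective) = 0.20090.
P(Machine 2 | defective) = 0.01605 / 0.20090 = 0.080.

Posterior probability ≈ 0.080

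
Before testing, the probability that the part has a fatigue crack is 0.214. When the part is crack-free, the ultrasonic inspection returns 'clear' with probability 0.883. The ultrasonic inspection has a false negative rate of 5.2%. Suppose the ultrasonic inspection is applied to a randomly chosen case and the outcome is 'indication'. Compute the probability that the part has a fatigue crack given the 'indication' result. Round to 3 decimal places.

P(H | E) ≈ 0.688

Write H for 'the part has a fatigue crack'. Prior odds H:¬H = 0.214/0.786 = 0.27226. For the 'indication' outcome, the likelihood ratio is 0.948/0.117 = 8.1026.
Posterior odds = 0.27226 × 8.1026 = 2.2060, so P(H|E) = 2.2060/(1+2.2060) = 0.688.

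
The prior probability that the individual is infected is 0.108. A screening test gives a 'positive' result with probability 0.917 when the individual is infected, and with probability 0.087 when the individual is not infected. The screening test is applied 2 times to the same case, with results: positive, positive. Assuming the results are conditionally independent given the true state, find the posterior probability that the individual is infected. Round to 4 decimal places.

Let H be the event that the individual is infected; start with P(H) = 0.108. P('positive'|H) = 0.917, P('positive'|¬H) = 0.087.
Update on result 1 ('positive'): P(H) ← 0.917·0.1080 / (0.917·0.1080 + 0.087·0.8920) = 0.099036/0.17664 = 0.5607.
Update on result 2 ('positive'): P(H) ← 0.917·0.5607 / (0.917·0.5607 + 0.087·0.4393) = 0.51413/0.55235 = 0.9308.

Posterior P(H) ≈ 0.9308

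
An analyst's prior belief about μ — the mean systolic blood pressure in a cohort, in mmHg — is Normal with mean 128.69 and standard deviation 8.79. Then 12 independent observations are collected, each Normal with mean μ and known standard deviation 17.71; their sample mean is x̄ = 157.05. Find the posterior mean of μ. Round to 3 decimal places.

Posterior mean ≈ 149.881

With known σ, the Normal prior is conjugate. Weight on the data is w = (n/σ²)/(n/σ² + 1/τ₀²) = 0.0382599/(0.0382599+0.0129426) = 0.74723.
Posterior mean = w·x̄ + (1−w)·μ₀ = 0.74723·157.05 + 0.25277·128.69 = 149.881.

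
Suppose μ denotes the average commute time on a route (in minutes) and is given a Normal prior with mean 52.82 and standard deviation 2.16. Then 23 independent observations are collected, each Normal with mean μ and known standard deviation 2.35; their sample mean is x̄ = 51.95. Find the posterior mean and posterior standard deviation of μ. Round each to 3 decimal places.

Posterior mean ≈ 51.993; posterior SD ≈ 0.478

With known σ, the Normal prior is conjugate. Weight on the data is w = (n/σ²)/(n/σ² + 1/τ₀²) = 4.16478/(4.16478+0.214335) = 0.95106.
Posterior mean = w·x̄ + (1−w)·μ₀ = 0.95106·51.95 + 0.048945·52.82 = 51.993. Posterior variance = 1/(4.16478+0.214335) = 0.228357, so SD = 0.478.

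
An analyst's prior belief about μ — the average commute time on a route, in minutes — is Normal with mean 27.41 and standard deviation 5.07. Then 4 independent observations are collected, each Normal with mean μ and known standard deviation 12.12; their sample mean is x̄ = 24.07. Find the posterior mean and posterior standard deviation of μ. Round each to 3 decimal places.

Posterior mean ≈ 26.035; posterior SD ≈ 3.889

With known σ, the Normal prior is conjugate. Weight on the data is w = (n/σ²)/(n/σ² + 1/τ₀²) = 0.0272304/(0.0272304+0.0389031) = 0.41175.
Posterior mean = w·x̄ + (1−w)·μ₀ = 0.41175·24.07 + 0.58825·27.41 = 26.035. Posterior variance = 1/(0.0272304+0.0389031) = 15.1209, so SD = 3.889.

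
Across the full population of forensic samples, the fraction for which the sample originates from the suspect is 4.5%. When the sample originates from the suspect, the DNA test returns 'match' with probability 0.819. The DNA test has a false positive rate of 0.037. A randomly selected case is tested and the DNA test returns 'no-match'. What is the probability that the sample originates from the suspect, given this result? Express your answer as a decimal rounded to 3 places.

P(H | E) ≈ 0.009

Write H for 'the sample originates from the suspect'. Prior odds H:¬H = 0.045/0.955 = 0.047120. For the 'no-match' outcome, the likelihood ratio is 0.181/0.963 = 0.18795.
Posterior odds = 0.047120 × 0.18795 = 0.0088565, so P(H|E) = 0.0088565/(1+0.0088565) = 0.009.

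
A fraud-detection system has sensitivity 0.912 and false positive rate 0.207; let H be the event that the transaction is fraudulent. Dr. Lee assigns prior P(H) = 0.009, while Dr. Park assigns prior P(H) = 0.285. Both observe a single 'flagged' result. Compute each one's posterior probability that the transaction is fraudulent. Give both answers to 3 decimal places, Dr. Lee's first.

Dr. Lee: 0.038; Dr. Park: 0.637

The likelihood ratio for a 'flagged' result is 0.912/0.207 = 4.4058.
Dr. Lee: prior odds 0.009/0.991 = 0.0090817; posterior odds 0.040012; posterior probability 0.038.
Dr. Park: prior odds 0.285/0.715 = 0.39860; posterior odds 1.7562; posterior probability 0.637.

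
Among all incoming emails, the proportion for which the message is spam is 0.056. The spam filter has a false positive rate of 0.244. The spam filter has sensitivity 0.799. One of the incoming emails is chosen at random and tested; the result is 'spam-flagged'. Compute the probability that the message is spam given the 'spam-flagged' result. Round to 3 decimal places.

P(H | E) ≈ 0.163

Let H be the event that the message is spam. P(H) = 0.056, so P(¬H) = 0.944. With E the 'spam-flagged' result, P(E|H) = 0.799 and P(E|¬H) = 0.244.
P(E) = 0.799·0.056 + 0.244·0.944 = 0.044744 + 0.23034 = 0.27508.
By Bayes' theorem, P(H|E) = 0.044744 / 0.27508 = 0.163.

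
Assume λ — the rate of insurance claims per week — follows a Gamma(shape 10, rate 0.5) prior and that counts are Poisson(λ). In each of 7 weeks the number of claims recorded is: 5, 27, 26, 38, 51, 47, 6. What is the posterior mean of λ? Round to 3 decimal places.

The Poisson likelihood adds the total count to the shape and the number of exposure periods to the rate. Here ∑xᵢ = 200 and n = 7, so shape 10→210 and rate 0.5→7.5.
Posterior mean = shape/rate = 210/7.5 = 28.000.

Posterior mean ≈ 28.000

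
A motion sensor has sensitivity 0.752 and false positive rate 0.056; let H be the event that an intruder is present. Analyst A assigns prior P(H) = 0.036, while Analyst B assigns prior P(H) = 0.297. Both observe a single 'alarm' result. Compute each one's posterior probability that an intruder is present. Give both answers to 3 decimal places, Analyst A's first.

P('+'|H) = 0.752, P('+'|¬H) = 0.056.
Analyst A: numerator 0.752·0.036 = 0.027072; evidence = 0.027072+0.056·0.964 = 0.081056; posterior = 0.334.
Analyst B: numerator 0.752·0.297 = 0.22334; evidence = 0.22334+0.056·0.703 = 0.26271; posterior = 0.850.

Analyst A: 0.334; Analyst B: 0.850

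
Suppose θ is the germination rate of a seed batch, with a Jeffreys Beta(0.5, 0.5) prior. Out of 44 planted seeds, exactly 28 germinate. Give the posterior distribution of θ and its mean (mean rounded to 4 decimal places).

The binomial likelihood is conjugate to the Beta prior: with 28 successes and 16 failures, the posterior is Beta(0.5+28, 0.5+16) = Beta(28.5, 16.5).
E[θ | data] = 28.5/(28.5+16.5) = 0.6333.

Posterior: Beta(28.5, 16.5); mean ≈ 0.6333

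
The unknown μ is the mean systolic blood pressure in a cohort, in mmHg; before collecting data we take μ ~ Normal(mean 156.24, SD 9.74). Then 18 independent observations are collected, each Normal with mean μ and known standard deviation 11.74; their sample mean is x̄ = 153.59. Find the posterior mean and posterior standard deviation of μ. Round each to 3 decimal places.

With known σ, the Normal prior is conjugate. Weight on the data is w = (n/σ²)/(n/σ² + 1/τ₀²) = 0.130598/(0.130598+0.0105410) = 0.92531.
Posterior mean = w·x̄ + (1−w)·μ₀ = 0.92531·153.59 + 0.074685·156.24 = 153.788. Posterior variance = 1/(0.130598+0.0105410) = 7.08522, so SD = 2.662.

Posterior mean ≈ 153.788; posterior SD ≈ 2.662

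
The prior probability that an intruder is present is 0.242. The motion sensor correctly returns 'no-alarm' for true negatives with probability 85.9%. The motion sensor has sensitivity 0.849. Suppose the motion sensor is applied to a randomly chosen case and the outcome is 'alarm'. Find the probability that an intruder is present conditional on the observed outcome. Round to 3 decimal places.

P(H | E) ≈ 0.658

Let H be the event that an intruder is present. P(H) = 0.242, so P(¬H) = 0.758. With E the 'alarm' result, P(E|H) = 0.849 and P(E|¬H) = 0.141.
P(E) = 0.849·0.242 + 0.141·0.758 = 0.20546 + 0.10688 = 0.31234.
By Bayes' theorem, P(H|E) = 0.20546 / 0.31234 = 0.658.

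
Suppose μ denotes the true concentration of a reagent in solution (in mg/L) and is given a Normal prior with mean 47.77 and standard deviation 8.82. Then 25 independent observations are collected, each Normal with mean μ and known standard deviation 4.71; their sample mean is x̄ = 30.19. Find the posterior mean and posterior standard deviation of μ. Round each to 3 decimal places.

Prior precision 1/τ₀² = 1/8.82² = 0.0128547; data precision n/σ² = 25/4.71² = 1.12693.
Posterior precision = 0.0128547 + 1.12693 = 1.13979, giving posterior SD = 1/√1.13979 = 0.937.
Posterior mean = (0.0128547·47.77 + 1.12693·30.19) / 1.13979 = 30.388.

Posterior mean ≈ 30.388; posterior SD ≈ 0.937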